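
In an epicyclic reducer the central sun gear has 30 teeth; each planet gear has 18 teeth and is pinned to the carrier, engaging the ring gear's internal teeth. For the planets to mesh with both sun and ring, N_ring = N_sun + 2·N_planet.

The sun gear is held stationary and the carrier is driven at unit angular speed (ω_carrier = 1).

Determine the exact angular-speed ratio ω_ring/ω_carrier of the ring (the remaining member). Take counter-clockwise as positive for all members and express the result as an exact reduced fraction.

16/11

N_ring = 30 + 2·18 = 66
30(ω_s−ω_c) = −66(ω_r−ω_c),  ω_s=0, ω_c=1
ω_r = 1 − (30/66)(0−1) = 16/11
ω_r/ω_c = 16/11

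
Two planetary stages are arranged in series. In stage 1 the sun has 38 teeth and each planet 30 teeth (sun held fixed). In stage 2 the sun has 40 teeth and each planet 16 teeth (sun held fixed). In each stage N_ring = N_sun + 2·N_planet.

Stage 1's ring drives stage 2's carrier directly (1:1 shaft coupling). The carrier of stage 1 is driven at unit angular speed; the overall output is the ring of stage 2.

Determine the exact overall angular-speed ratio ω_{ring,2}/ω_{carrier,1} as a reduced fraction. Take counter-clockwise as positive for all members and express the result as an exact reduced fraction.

136/63

Stage 1: N_ring = 38 + 2·30 = 98
Stage 1: 38(ω_s−ω_c) = −98(ω_r−ω_c),  ω_s=0, ω_c=1
Stage 1: ω_r = 1 − (38/98)(0−1) = 68/49
  ⇒ ω_r¹/ω_c¹ = 68/49
Stage 2: N_ring = 40 + 2·16 = 72
Stage 2: 40(ω_s−ω_c) = −72(ω_r−ω_c),  ω_s=0, ω_c=1
Stage 2: ω_r = 1 − (40/72)(0−1) = 14/9
  ⇒ ω_r²/ω_c² = 14/9
Coupling ω_c² = ω_r¹ ⇒ overall = 68/49 × 14/9 = 136/63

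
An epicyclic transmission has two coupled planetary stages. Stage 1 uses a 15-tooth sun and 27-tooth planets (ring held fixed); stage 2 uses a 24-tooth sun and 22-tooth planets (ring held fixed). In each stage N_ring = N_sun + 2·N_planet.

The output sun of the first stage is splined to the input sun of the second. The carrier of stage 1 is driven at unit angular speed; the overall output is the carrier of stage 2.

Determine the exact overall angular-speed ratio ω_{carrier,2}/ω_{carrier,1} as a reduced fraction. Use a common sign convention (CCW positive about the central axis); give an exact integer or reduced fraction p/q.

Stage 1: N_ring = 15 + 2·27 = 69
Stage 1: 15(ω_s−ω_c) = −69(ω_r−ω_c),  ω_r=0, ω_c=1
Stage 1: ω_s = 1 − (69/15)(0−1) = 28/5
  ⇒ ω_s¹/ω_c¹ = 28/5
Stage 2: N_ring = 24 + 2·22 = 68
Stage 2: 24(ω_s−ω_c) = −68(ω_r−ω_c),  ω_r=0, ω_s=1
Stage 2: 24(1−ω_c) = −68(0−ω_c)  ⇒  92ω_c = 24  ⇒  ω_c = 6/23
  ⇒ ω_c²/ω_s² = 6/23
Coupling ω_s² = ω_s¹ ⇒ overall = 28/5 × 6/23 = 168/115

168/115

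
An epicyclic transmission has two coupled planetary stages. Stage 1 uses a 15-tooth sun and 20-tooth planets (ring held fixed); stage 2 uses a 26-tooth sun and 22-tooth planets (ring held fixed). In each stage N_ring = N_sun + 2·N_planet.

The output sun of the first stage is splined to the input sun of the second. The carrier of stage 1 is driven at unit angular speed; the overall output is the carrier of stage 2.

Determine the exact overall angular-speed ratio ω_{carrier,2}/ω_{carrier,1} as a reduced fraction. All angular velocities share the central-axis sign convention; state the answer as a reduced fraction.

91/72

Stage 1: N_ring = 15 + 2·20 = 55
Stage 1: 15(ω_s−ω_c) = −55(ω_r−ω_c),  ω_r=0, ω_c=1
Stage 1: ω_s = 1 − (55/15)(0−1) = 14/3
  ⇒ ω_s¹/ω_c¹ = 14/3
Stage 2: N_ring = 26 + 2·22 = 70
Stage 2: 26(ω_s−ω_c) = −70(ω_r−ω_c),  ω_r=0, ω_s=1
Stage 2: 26(1−ω_c) = −70(0−ω_c)  ⇒  96ω_c = 26  ⇒  ω_c = 13/48
  ⇒ ω_c²/ω_s² = 13/48
Coupling ω_s² = ω_s¹ ⇒ overall = 14/3 × 13/48 = 91/72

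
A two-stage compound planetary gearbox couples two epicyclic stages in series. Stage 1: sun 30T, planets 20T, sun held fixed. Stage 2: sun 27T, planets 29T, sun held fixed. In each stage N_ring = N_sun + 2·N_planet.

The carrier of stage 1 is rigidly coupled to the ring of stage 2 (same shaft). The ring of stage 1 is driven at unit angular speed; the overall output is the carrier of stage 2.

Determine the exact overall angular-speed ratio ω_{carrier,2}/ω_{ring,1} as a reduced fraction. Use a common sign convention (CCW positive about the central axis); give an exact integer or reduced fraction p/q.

Stage 1: N_ring = 30 + 2·20 = 70
Stage 1: 30(ω_s−ω_c) = −70(ω_r−ω_c),  ω_s=0, ω_r=1
Stage 1: 30(0−ω_c) = −70(1−ω_c)  ⇒  100ω_c = 70  ⇒  ω_c = 7/10
  ⇒ ω_c¹/ω_r¹ = 7/10
Stage 2: N_ring = 27 + 2·29 = 85
Stage 2: 27(ω_s−ω_c) = −85(ω_r−ω_c),  ω_s=0, ω_r=1
Stage 2: 27(0−ω_c) = −85(1−ω_c)  ⇒  112ω_c = 85  ⇒  ω_c = 85/112
  ⇒ ω_c²/ω_r² = 85/112
Coupling ω_r² = ω_c¹ ⇒ overall = 7/10 × 85/112 = 17/32

17/32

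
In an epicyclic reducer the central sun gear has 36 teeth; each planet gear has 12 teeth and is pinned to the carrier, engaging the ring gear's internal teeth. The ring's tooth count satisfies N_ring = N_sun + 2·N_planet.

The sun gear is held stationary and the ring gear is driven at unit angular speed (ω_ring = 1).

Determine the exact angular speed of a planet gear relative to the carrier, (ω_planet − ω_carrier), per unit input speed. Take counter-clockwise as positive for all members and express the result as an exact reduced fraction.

15/8

N_ring = 36 + 2·12 = 60
36(ω_s−ω_c) = −60(ω_r−ω_c),  ω_s=0, ω_r=1
36(0−ω_c) = −60(1−ω_c)  ⇒  96ω_c = 60  ⇒  ω_c = 5/8
sun–planet: 36·(0−5/8) = −12·(ω_p−ω_c)  ⇒  ω_p−ω_c = −(36/12)·(-5/8) = 15/8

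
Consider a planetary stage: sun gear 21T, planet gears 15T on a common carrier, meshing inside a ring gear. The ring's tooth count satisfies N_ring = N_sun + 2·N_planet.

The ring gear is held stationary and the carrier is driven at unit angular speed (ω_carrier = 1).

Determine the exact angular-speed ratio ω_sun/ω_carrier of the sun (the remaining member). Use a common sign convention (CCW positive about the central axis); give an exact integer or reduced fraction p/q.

24/7

N_ring = 21 + 2·15 = 51
21(ω_s−ω_c) = −51(ω_r−ω_c),  ω_r=0, ω_c=1
ω_s = 1 − (51/21)(0−1) = 24/7
ω_s/ω_c = 24/7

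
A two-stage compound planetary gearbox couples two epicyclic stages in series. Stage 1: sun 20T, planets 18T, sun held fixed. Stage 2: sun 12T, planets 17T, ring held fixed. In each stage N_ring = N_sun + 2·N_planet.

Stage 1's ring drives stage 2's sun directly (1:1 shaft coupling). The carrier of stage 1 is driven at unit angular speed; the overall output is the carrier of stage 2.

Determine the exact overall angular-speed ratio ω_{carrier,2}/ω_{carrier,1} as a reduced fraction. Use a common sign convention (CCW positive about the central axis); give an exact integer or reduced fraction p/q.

57/203

Stage 1: N_ring = 20 + 2·18 = 56
Stage 1: 20(ω_s−ω_c) = −56(ω_r−ω_c),  ω_s=0, ω_c=1
Stage 1: ω_r = 1 − (20/56)(0−1) = 19/14
  ⇒ ω_r¹/ω_c¹ = 19/14
Stage 2: N_ring = 12 + 2·17 = 46
Stage 2: 12(ω_s−ω_c) = −46(ω_r−ω_c),  ω_r=0, ω_s=1
Stage 2: 12(1−ω_c) = −46(0−ω_c)  ⇒  58ω_c = 12  ⇒  ω_c = 6/29
  ⇒ ω_c²/ω_s² = 6/29
Coupling ω_s² = ω_r¹ ⇒ overall = 19/14 × 6/29 = 57/203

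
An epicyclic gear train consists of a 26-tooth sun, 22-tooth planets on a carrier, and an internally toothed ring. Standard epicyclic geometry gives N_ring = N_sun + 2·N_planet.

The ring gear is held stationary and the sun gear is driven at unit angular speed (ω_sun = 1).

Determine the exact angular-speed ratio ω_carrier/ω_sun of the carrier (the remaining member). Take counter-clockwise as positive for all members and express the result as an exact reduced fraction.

N_ring = 26 + 2·22 = 70
26(ω_s−ω_c) = −70(ω_r−ω_c),  ω_r=0, ω_s=1
26(1−ω_c) = −70(0−ω_c)  ⇒  96ω_c = 26  ⇒  ω_c = 13/48
ω_c/ω_s = 13/48

13/48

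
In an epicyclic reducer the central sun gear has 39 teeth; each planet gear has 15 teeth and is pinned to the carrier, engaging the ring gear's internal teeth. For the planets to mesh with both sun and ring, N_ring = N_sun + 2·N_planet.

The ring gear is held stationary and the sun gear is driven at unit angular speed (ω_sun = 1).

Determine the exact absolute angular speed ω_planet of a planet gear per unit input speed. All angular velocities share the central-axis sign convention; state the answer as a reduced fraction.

-13/10

N_ring = 39 + 2·15 = 69
39(ω_s−ω_c) = −69(ω_r−ω_c),  ω_r=0, ω_s=1
39(1−ω_c) = −69(0−ω_c)  ⇒  108ω_c = 39  ⇒  ω_c = 13/36
sun–planet: 39·(1−13/36) = −15·(ω_p−ω_c)  ⇒  ω_p−ω_c = −(39/15)·(23/36) = -299/180
ω_p = 13/36 − 299/180 = -13/10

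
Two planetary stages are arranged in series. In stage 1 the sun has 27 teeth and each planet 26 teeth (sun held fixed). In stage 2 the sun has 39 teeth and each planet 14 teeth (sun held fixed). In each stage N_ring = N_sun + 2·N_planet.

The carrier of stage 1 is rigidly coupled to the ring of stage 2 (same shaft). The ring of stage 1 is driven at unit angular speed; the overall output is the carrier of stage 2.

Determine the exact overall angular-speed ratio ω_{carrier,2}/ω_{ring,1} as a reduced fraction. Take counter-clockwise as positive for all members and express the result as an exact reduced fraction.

5293/11236

Stage 1: N_ring = 27 + 2·26 = 79
Stage 1: 27(ω_s−ω_c) = −79(ω_r−ω_c),  ω_s=0, ω_r=1
Stage 1: 27(0−ω_c) = −79(1−ω_c)  ⇒  106ω_c = 79  ⇒  ω_c = 79/106
  ⇒ ω_c¹/ω_r¹ = 79/106
Stage 2: N_ring = 39 + 2·14 = 67
Stage 2: 39(ω_s−ω_c) = −67(ω_r−ω_c),  ω_s=0, ω_r=1
Stage 2: 39(0−ω_c) = −67(1−ω_c)  ⇒  106ω_c = 67  ⇒  ω_c = 67/106
  ⇒ ω_c²/ω_r² = 67/106
Coupling ω_r² = ω_c¹ ⇒ overall = 79/106 × 67/106 = 5293/11236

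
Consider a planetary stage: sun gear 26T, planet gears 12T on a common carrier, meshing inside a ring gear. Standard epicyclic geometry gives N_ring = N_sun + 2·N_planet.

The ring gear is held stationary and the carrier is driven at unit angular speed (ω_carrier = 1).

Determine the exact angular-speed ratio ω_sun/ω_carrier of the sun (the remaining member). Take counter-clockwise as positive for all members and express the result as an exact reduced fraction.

N_ring = 26 + 2·12 = 50
26(ω_s−ω_c) = −50(ω_r−ω_c),  ω_r=0, ω_c=1
ω_s = 1 − (50/26)(0−1) = 38/13
ω_s/ω_c = 38/13

38/13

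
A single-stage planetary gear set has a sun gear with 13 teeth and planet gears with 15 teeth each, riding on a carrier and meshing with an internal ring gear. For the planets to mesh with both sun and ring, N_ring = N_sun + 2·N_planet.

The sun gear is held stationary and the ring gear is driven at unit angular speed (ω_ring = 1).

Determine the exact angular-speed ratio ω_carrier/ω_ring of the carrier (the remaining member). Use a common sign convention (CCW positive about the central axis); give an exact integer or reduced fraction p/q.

43/56

N_ring = 13 + 2·15 = 43
13(ω_s−ω_c) = −43(ω_r−ω_c),  ω_s=0, ω_r=1
13(0−ω_c) = −43(1−ω_c)  ⇒  56ω_c = 43  ⇒  ω_c = 43/56
ω_c/ω_r = 43/56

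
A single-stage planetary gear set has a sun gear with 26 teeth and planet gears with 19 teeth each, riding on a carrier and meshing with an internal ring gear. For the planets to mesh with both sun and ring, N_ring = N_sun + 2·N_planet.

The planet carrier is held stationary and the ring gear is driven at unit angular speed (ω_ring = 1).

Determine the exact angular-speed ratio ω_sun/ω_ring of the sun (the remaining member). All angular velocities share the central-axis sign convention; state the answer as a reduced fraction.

-32/13

N_ring = 26 + 2·19 = 64
26(ω_s−ω_c) = −64(ω_r−ω_c),  ω_c=0, ω_r=1
ω_s = 0 − (64/26)(1−0) = -32/13
ω_s/ω_r = -32/13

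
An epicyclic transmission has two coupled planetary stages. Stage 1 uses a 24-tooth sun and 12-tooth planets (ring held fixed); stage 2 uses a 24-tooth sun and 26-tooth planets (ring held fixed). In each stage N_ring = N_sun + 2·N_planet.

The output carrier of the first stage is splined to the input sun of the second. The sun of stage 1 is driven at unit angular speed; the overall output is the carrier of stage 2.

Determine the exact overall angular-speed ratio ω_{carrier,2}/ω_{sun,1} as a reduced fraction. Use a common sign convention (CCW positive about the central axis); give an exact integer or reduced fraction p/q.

2/25

Stage 1: N_ring = 24 + 2·12 = 48
Stage 1: 24(ω_s−ω_c) = −48(ω_r−ω_c),  ω_r=0, ω_s=1
Stage 1: 24(1−ω_c) = −48(0−ω_c)  ⇒  72ω_c = 24  ⇒  ω_c = 1/3
  ⇒ ω_c¹/ω_s¹ = 1/3
Stage 2: N_ring = 24 + 2·26 = 76
Stage 2: 24(ω_s−ω_c) = −76(ω_r−ω_c),  ω_r=0, ω_s=1
Stage 2: 24(1−ω_c) = −76(0−ω_c)  ⇒  100ω_c = 24  ⇒  ω_c = 6/25
  ⇒ ω_c²/ω_s² = 6/25
Coupling ω_s² = ω_c¹ ⇒ overall = 1/3 × 6/25 = 2/25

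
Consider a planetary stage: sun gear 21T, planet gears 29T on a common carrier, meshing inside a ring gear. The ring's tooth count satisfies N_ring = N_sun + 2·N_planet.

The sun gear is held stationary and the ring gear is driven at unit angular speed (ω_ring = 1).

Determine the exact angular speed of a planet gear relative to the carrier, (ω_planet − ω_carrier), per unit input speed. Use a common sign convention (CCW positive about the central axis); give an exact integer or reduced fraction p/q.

1659/2900

N_ring = 21 + 2·29 = 79
21(ω_s−ω_c) = −79(ω_r−ω_c),  ω_s=0, ω_r=1
21(0−ω_c) = −79(1−ω_c)  ⇒  100ω_c = 79  ⇒  ω_c = 79/100
sun–planet: 21·(0−79/100) = −29·(ω_p−ω_c)  ⇒  ω_p−ω_c = −(21/29)·(-79/100) = 1659/2900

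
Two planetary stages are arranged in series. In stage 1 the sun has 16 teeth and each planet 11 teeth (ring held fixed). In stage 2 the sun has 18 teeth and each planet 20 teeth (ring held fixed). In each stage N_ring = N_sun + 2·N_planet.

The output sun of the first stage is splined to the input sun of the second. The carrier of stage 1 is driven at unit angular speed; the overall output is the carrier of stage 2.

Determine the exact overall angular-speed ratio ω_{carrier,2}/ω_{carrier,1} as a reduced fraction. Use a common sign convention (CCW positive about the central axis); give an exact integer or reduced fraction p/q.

243/304

Stage 1: N_ring = 16 + 2·11 = 38
Stage 1: 16(ω_s−ω_c) = −38(ω_r−ω_c),  ω_r=0, ω_c=1
Stage 1: ω_s = 1 − (38/16)(0−1) = 27/8
  ⇒ ω_s¹/ω_c¹ = 27/8
Stage 2: N_ring = 18 + 2·20 = 58
Stage 2: 18(ω_s−ω_c) = −58(ω_r−ω_c),  ω_r=0, ω_s=1
Stage 2: 18(1−ω_c) = −58(0−ω_c)  ⇒  76ω_c = 18  ⇒  ω_c = 9/38
  ⇒ ω_c²/ω_s² = 9/38
Coupling ω_s² = ω_s¹ ⇒ overall = 27/8 × 9/38 = 243/304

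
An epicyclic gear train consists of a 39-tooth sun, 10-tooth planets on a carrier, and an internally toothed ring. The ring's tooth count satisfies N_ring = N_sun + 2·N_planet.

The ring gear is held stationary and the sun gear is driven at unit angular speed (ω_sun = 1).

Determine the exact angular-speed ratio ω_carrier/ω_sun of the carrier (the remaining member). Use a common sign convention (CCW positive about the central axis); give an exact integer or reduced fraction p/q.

39/98

N_ring = 39 + 2·10 = 59
39(ω_s−ω_c) = −59(ω_r−ω_c),  ω_r=0, ω_s=1
39(1−ω_c) = −59(0−ω_c)  ⇒  98ω_c = 39  ⇒  ω_c = 39/98
ω_c/ω_s = 39/98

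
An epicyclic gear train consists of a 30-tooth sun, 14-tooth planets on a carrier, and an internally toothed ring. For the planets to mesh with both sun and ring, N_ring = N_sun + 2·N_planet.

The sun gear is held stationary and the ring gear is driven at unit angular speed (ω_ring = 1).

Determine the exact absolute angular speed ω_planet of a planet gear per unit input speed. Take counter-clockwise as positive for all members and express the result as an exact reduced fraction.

N_ring = 30 + 2·14 = 58
30(ω_s−ω_c) = −58(ω_r−ω_c),  ω_s=0, ω_r=1
30(0−ω_c) = −58(1−ω_c)  ⇒  88ω_c = 58  ⇒  ω_c = 29/44
sun–planet: 30·(0−29/44) = −14·(ω_p−ω_c)  ⇒  ω_p−ω_c = −(30/14)·(-29/44) = 435/308
ω_p = 29/44 + 435/308 = 29/14

29/14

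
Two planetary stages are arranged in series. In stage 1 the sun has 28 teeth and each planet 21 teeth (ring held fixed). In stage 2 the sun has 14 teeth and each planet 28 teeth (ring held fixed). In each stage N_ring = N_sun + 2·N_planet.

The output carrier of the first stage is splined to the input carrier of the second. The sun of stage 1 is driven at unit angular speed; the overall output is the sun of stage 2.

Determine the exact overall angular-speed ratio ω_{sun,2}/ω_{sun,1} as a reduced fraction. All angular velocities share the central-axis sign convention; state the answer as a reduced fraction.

12/7

Stage 1: N_ring = 28 + 2·21 = 70
Stage 1: 28(ω_s−ω_c) = −70(ω_r−ω_c),  ω_r=0, ω_s=1
Stage 1: 28(1−ω_c) = −70(0−ω_c)  ⇒  98ω_c = 28  ⇒  ω_c = 2/7
  ⇒ ω_c¹/ω_s¹ = 2/7
Stage 2: N_ring = 14 + 2·28 = 70
Stage 2: 14(ω_s−ω_c) = −70(ω_r−ω_c),  ω_r=0, ω_c=1
Stage 2: ω_s = 1 − (70/14)(0−1) = 6
  ⇒ ω_s²/ω_c² = 6
Coupling ω_c² = ω_c¹ ⇒ overall = 2/7 × 6 = 12/7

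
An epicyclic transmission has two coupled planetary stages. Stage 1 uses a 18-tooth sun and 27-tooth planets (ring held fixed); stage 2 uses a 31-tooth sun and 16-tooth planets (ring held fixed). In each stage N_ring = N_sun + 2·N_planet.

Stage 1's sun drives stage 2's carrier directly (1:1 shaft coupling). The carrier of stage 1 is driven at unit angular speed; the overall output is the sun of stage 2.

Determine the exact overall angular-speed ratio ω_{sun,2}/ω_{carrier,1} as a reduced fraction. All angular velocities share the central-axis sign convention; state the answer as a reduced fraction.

470/31

Stage 1: N_ring = 18 + 2·27 = 72
Stage 1: 18(ω_s−ω_c) = −72(ω_r−ω_c),  ω_r=0, ω_c=1
Stage 1: ω_s = 1 − (72/18)(0−1) = 5
  ⇒ ω_s¹/ω_c¹ = 5
Stage 2: N_ring = 31 + 2·16 = 63
Stage 2: 31(ω_s−ω_c) = −63(ω_r−ω_c),  ω_r=0, ω_c=1
Stage 2: ω_s = 1 − (63/31)(0−1) = 94/31
  ⇒ ω_s²/ω_c² = 94/31
Coupling ω_c² = ω_s¹ ⇒ overall = 5 × 94/31 = 470/31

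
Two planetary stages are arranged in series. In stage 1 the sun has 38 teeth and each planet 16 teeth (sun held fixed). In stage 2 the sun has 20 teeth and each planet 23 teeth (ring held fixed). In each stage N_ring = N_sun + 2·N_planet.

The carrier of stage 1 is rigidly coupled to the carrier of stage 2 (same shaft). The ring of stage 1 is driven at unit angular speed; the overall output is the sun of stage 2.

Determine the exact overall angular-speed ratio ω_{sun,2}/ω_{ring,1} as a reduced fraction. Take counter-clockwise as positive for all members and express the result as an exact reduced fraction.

301/108

Stage 1: N_ring = 38 + 2·16 = 70
Stage 1: 38(ω_s−ω_c) = −70(ω_r−ω_c),  ω_s=0, ω_r=1
Stage 1: 38(0−ω_c) = −70(1−ω_c)  ⇒  108ω_c = 70  ⇒  ω_c = 35/54
  ⇒ ω_c¹/ω_r¹ = 35/54
Stage 2: N_ring = 20 + 2·23 = 66
Stage 2: 20(ω_s−ω_c) = −66(ω_r−ω_c),  ω_r=0, ω_c=1
Stage 2: ω_s = 1 − (66/20)(0−1) = 43/10
  ⇒ ω_s²/ω_c² = 43/10
Coupling ω_c² = ω_c¹ ⇒ overall = 35/54 × 43/10 = 301/108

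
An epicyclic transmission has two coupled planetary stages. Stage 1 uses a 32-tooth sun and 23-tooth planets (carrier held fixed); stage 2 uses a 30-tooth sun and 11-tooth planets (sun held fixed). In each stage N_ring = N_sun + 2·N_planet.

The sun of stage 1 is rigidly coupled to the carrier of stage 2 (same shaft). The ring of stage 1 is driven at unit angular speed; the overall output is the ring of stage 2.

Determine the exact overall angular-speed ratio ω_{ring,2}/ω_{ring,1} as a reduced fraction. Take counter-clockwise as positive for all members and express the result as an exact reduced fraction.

-123/32

Stage 1: N_ring = 32 + 2·23 = 78
Stage 1: 32(ω_s−ω_c) = −78(ω_r−ω_c),  ω_c=0, ω_r=1
Stage 1: ω_s = 0 − (78/32)(1−0) = -39/16
  ⇒ ω_s¹/ω_r¹ = -39/16
Stage 2: N_ring = 30 + 2·11 = 52
Stage 2: 30(ω_s−ω_c) = −52(ω_r−ω_c),  ω_s=0, ω_c=1
Stage 2: ω_r = 1 − (30/52)(0−1) = 41/26
  ⇒ ω_r²/ω_c² = 41/26
Coupling ω_c² = ω_s¹ ⇒ overall = -39/16 × 41/26 = -123/32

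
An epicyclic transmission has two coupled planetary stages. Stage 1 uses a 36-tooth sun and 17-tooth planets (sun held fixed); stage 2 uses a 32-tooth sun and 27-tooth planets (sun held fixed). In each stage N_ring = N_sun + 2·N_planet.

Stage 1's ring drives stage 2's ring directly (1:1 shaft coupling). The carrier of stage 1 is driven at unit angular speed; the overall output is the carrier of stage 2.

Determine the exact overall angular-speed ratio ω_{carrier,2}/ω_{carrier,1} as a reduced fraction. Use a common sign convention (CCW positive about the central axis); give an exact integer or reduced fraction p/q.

Stage 1: N_ring = 36 + 2·17 = 70
Stage 1: 36(ω_s−ω_c) = −70(ω_r−ω_c),  ω_s=0, ω_c=1
Stage 1: ω_r = 1 − (36/70)(0−1) = 53/35
  ⇒ ω_r¹/ω_c¹ = 53/35
Stage 2: N_ring = 32 + 2·27 = 86
Stage 2: 32(ω_s−ω_c) = −86(ω_r−ω_c),  ω_s=0, ω_r=1
Stage 2: 32(0−ω_c) = −86(1−ω_c)  ⇒  118ω_c = 86  ⇒  ω_c = 43/59
  ⇒ ω_c²/ω_r² = 43/59
Coupling ω_r² = ω_r¹ ⇒ overall = 53/35 × 43/59 = 2279/2065

2279/2065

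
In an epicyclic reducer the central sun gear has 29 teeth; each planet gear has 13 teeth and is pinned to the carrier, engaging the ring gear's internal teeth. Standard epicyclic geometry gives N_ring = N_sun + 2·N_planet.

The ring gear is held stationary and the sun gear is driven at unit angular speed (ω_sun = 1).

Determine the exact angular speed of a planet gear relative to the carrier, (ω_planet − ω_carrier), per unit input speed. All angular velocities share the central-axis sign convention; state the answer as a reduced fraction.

N_ring = 29 + 2·13 = 55
29(ω_s−ω_c) = −55(ω_r−ω_c),  ω_r=0, ω_s=1
29(1−ω_c) = −55(0−ω_c)  ⇒  84ω_c = 29  ⇒  ω_c = 29/84
sun–planet: 29·(1−29/84) = −13·(ω_p−ω_c)  ⇒  ω_p−ω_c = −(29/13)·(55/84) = -1595/1092

-1595/1092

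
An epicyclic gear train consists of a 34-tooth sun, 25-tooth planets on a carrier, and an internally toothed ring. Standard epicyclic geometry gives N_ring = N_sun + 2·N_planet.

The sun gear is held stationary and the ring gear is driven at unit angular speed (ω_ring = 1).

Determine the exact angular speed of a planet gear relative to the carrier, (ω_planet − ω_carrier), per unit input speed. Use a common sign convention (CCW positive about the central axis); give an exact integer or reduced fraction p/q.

N_ring = 34 + 2·25 = 84
34(ω_s−ω_c) = −84(ω_r−ω_c),  ω_s=0, ω_r=1
34(0−ω_c) = −84(1−ω_c)  ⇒  118ω_c = 84  ⇒  ω_c = 42/59
sun–planet: 34·(0−42/59) = −25·(ω_p−ω_c)  ⇒  ω_p−ω_c = −(34/25)·(-42/59) = 1428/1475

1428/1475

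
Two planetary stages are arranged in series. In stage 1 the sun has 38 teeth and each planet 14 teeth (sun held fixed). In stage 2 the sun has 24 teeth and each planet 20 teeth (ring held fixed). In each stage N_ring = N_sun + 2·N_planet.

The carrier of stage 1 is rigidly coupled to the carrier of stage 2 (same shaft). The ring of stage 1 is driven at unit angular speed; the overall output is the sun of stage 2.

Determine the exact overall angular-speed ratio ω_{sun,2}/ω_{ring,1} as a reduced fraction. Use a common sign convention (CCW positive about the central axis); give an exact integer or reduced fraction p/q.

Stage 1: N_ring = 38 + 2·14 = 66
Stage 1: 38(ω_s−ω_c) = −66(ω_r−ω_c),  ω_s=0, ω_r=1
Stage 1: 38(0−ω_c) = −66(1−ω_c)  ⇒  104ω_c = 66  ⇒  ω_c = 33/52
  ⇒ ω_c¹/ω_r¹ = 33/52
Stage 2: N_ring = 24 + 2·20 = 64
Stage 2: 24(ω_s−ω_c) = −64(ω_r−ω_c),  ω_r=0, ω_c=1
Stage 2: ω_s = 1 − (64/24)(0−1) = 11/3
  ⇒ ω_s²/ω_c² = 11/3
Coupling ω_c² = ω_c¹ ⇒ overall = 33/52 × 11/3 = 121/52

121/52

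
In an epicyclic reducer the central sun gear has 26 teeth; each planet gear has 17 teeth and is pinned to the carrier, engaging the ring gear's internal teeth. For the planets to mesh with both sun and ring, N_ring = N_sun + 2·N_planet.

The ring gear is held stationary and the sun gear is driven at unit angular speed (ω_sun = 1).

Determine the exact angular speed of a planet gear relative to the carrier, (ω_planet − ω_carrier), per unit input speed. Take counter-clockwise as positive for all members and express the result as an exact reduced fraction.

N_ring = 26 + 2·17 = 60
26(ω_s−ω_c) = −60(ω_r−ω_c),  ω_r=0, ω_s=1
26(1−ω_c) = −60(0−ω_c)  ⇒  86ω_c = 26  ⇒  ω_c = 13/43
sun–planet: 26·(1−13/43) = −17·(ω_p−ω_c)  ⇒  ω_p−ω_c = −(26/17)·(30/43) = -780/731

-780/731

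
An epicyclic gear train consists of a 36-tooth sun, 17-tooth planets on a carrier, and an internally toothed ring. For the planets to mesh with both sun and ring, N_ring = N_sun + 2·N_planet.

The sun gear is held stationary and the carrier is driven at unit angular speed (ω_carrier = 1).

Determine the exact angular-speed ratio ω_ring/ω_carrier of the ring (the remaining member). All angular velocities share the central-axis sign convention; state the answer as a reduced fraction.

N_ring = 36 + 2·17 = 70
36(ω_s−ω_c) = −70(ω_r−ω_c),  ω_s=0, ω_c=1
ω_r = 1 − (36/70)(0−1) = 53/35
ω_r/ω_c = 53/35

53/35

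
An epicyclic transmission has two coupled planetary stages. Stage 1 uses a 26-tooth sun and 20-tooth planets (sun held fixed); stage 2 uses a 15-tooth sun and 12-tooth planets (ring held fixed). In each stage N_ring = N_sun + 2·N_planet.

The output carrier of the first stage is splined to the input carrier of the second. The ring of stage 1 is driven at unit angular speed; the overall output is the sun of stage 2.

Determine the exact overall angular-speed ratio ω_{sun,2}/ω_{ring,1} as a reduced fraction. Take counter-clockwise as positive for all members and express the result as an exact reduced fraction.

Stage 1: N_ring = 26 + 2·20 = 66
Stage 1: 26(ω_s−ω_c) = −66(ω_r−ω_c),  ω_s=0, ω_r=1
Stage 1: 26(0−ω_c) = −66(1−ω_c)  ⇒  92ω_c = 66  ⇒  ω_c = 33/46
  ⇒ ω_c¹/ω_r¹ = 33/46
Stage 2: N_ring = 15 + 2·12 = 39
Stage 2: 15(ω_s−ω_c) = −39(ω_r−ω_c),  ω_r=0, ω_c=1
Stage 2: ω_s = 1 − (39/15)(0−1) = 18/5
  ⇒ ω_s²/ω_c² = 18/5
Coupling ω_c² = ω_c¹ ⇒ overall = 33/46 × 18/5 = 297/115

297/115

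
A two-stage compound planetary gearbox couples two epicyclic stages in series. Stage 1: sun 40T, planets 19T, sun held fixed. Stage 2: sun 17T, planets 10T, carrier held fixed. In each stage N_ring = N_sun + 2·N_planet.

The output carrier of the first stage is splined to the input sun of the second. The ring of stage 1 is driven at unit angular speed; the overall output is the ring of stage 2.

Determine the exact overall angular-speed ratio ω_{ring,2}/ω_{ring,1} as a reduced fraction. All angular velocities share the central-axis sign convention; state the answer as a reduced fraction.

Stage 1: N_ring = 40 + 2·19 = 78
Stage 1: 40(ω_s−ω_c) = −78(ω_r−ω_c),  ω_s=0, ω_r=1
Stage 1: 40(0−ω_c) = −78(1−ω_c)  ⇒  118ω_c = 78  ⇒  ω_c = 39/59
  ⇒ ω_c¹/ω_r¹ = 39/59
Stage 2: N_ring = 17 + 2·10 = 37
Stage 2: 17(ω_s−ω_c) = −37(ω_r−ω_c),  ω_c=0, ω_s=1
Stage 2: ω_r = 0 − (17/37)(1−0) = -17/37
  ⇒ ω_r²/ω_s² = -17/37
Coupling ω_s² = ω_c¹ ⇒ overall = 39/59 × -17/37 = -663/2183

-663/2183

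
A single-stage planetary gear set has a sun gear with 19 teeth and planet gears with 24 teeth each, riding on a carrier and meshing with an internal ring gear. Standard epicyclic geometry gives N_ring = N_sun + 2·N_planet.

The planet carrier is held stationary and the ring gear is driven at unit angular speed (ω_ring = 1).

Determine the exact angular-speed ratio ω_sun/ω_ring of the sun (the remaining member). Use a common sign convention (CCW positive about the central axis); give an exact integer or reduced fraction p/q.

-67/19

N_ring = 19 + 2·24 = 67
19(ω_s−ω_c) = −67(ω_r−ω_c),  ω_c=0, ω_r=1
ω_s = 0 − (67/19)(1−0) = -67/19
ω_s/ω_r = -67/19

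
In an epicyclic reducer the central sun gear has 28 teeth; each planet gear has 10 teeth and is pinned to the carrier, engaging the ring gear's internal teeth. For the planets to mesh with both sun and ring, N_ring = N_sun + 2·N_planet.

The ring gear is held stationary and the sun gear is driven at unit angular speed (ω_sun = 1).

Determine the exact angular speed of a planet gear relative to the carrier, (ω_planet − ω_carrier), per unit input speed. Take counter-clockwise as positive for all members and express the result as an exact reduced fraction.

N_ring = 28 + 2·10 = 48
28(ω_s−ω_c) = −48(ω_r−ω_c),  ω_r=0, ω_s=1
28(1−ω_c) = −48(0−ω_c)  ⇒  76ω_c = 28  ⇒  ω_c = 7/19
sun–planet: 28·(1−7/19) = −10·(ω_p−ω_c)  ⇒  ω_p−ω_c = −(28/10)·(12/19) = -168/95

-168/95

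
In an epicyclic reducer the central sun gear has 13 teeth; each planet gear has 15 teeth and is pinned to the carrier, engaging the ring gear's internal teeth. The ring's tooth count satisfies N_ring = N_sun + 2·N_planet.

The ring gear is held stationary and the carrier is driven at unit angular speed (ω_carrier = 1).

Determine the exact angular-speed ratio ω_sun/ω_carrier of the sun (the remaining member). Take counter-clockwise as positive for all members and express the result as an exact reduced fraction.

N_ring = 13 + 2·15 = 43
13(ω_s−ω_c) = −43(ω_r−ω_c),  ω_r=0, ω_c=1
ω_s = 1 − (43/13)(0−1) = 56/13
ω_s/ω_c = 56/13

56/13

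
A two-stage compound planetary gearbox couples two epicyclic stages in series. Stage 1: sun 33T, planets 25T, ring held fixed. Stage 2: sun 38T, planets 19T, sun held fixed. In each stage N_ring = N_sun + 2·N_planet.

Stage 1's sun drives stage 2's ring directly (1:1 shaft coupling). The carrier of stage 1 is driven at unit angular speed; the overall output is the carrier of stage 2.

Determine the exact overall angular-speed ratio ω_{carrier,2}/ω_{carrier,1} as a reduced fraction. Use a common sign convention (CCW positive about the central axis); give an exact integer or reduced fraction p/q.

232/99

Stage 1: N_ring = 33 + 2·25 = 83
Stage 1: 33(ω_s−ω_c) = −83(ω_r−ω_c),  ω_r=0, ω_c=1
Stage 1: ω_s = 1 − (83/33)(0−1) = 116/33
  ⇒ ω_s¹/ω_c¹ = 116/33
Stage 2: N_ring = 38 + 2·19 = 76
Stage 2: 38(ω_s−ω_c) = −76(ω_r−ω_c),  ω_s=0, ω_r=1
Stage 2: 38(0−ω_c) = −76(1−ω_c)  ⇒  114ω_c = 76  ⇒  ω_c = 2/3
  ⇒ ω_c²/ω_r² = 2/3
Coupling ω_r² = ω_s¹ ⇒ overall = 116/33 × 2/3 = 232/99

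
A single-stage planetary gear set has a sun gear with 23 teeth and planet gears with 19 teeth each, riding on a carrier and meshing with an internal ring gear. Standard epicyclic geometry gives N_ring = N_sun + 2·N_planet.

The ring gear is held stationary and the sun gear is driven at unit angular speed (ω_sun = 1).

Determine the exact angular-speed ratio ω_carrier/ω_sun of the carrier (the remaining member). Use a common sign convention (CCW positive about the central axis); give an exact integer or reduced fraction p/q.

N_ring = 23 + 2·19 = 61
23(ω_s−ω_c) = −61(ω_r−ω_c),  ω_r=0, ω_s=1
23(1−ω_c) = −61(0−ω_c)  ⇒  84ω_c = 23  ⇒  ω_c = 23/84
ω_c/ω_s = 23/84

23/84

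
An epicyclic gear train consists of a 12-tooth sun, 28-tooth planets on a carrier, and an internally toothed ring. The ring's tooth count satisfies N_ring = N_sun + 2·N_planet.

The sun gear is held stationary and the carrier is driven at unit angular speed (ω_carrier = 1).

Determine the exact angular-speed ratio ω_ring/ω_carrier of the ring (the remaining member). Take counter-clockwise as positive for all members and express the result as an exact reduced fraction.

N_ring = 12 + 2·28 = 68
12(ω_s−ω_c) = −68(ω_r−ω_c),  ω_s=0, ω_c=1
ω_r = 1 − (12/68)(0−1) = 20/17
ω_r/ω_c = 20/17

20/17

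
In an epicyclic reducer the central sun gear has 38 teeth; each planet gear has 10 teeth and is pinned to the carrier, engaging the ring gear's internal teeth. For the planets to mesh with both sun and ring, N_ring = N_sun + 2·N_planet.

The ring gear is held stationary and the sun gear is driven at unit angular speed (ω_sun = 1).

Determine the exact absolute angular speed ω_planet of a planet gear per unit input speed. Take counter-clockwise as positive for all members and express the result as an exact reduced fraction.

-19/10

N_ring = 38 + 2·10 = 58
38(ω_s−ω_c) = −58(ω_r−ω_c),  ω_r=0, ω_s=1
38(1−ω_c) = −58(0−ω_c)  ⇒  96ω_c = 38  ⇒  ω_c = 19/48
sun–planet: 38·(1−19/48) = −10·(ω_p−ω_c)  ⇒  ω_p−ω_c = −(38/10)·(29/48) = -551/240
ω_p = 19/48 − 551/240 = -19/10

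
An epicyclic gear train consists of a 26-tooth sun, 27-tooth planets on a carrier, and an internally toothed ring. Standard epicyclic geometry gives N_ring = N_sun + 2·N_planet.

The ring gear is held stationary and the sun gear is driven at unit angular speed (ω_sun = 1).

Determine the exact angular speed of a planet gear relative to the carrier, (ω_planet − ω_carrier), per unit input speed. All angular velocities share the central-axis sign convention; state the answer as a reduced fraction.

N_ring = 26 + 2·27 = 80
26(ω_s−ω_c) = −80(ω_r−ω_c),  ω_r=0, ω_s=1
26(1−ω_c) = −80(0−ω_c)  ⇒  106ω_c = 26  ⇒  ω_c = 13/53
sun–planet: 26·(1−13/53) = −27·(ω_p−ω_c)  ⇒  ω_p−ω_c = −(26/27)·(40/53) = -1040/1431

-1040/1431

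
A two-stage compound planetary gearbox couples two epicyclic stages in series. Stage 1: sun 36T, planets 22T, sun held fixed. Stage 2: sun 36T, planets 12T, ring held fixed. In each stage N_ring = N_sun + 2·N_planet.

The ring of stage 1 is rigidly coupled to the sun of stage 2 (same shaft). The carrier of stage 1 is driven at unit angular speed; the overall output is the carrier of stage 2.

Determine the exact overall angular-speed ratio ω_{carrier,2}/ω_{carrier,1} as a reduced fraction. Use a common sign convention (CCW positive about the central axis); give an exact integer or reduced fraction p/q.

Stage 1: N_ring = 36 + 2·22 = 80
Stage 1: 36(ω_s−ω_c) = −80(ω_r−ω_c),  ω_s=0, ω_c=1
Stage 1: ω_r = 1 − (36/80)(0−1) = 29/20
  ⇒ ω_r¹/ω_c¹ = 29/20
Stage 2: N_ring = 36 + 2·12 = 60
Stage 2: 36(ω_s−ω_c) = −60(ω_r−ω_c),  ω_r=0, ω_s=1
Stage 2: 36(1−ω_c) = −60(0−ω_c)  ⇒  96ω_c = 36  ⇒  ω_c = 3/8
  ⇒ ω_c²/ω_s² = 3/8
Coupling ω_s² = ω_r¹ ⇒ overall = 29/20 × 3/8 = 87/160

87/160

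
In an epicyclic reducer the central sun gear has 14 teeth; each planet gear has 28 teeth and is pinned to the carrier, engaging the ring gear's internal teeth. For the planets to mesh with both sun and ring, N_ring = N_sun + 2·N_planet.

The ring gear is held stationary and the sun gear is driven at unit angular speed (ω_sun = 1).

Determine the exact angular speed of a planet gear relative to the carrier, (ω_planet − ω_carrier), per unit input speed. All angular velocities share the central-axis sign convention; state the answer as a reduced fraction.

N_ring = 14 + 2·28 = 70
14(ω_s−ω_c) = −70(ω_r−ω_c),  ω_r=0, ω_s=1
14(1−ω_c) = −70(0−ω_c)  ⇒  84ω_c = 14  ⇒  ω_c = 1/6
sun–planet: 14·(1−1/6) = −28·(ω_p−ω_c)  ⇒  ω_p−ω_c = −(14/28)·(5/6) = -5/12

-5/12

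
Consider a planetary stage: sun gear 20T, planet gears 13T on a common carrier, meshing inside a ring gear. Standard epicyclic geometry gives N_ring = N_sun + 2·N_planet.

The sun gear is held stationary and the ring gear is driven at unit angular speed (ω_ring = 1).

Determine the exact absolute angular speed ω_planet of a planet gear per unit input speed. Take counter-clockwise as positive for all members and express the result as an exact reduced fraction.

N_ring = 20 + 2·13 = 46
20(ω_s−ω_c) = −46(ω_r−ω_c),  ω_s=0, ω_r=1
20(0−ω_c) = −46(1−ω_c)  ⇒  66ω_c = 46  ⇒  ω_c = 23/33
sun–planet: 20·(0−23/33) = −13·(ω_p−ω_c)  ⇒  ω_p−ω_c = −(20/13)·(-23/33) = 460/429
ω_p = 23/33 + 460/429 = 23/13

23/13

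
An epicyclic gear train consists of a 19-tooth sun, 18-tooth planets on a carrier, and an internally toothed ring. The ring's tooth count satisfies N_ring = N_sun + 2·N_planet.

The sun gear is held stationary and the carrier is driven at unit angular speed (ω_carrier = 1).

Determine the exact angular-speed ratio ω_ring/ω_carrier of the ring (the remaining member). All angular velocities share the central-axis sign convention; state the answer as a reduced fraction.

N_ring = 19 + 2·18 = 55
19(ω_s−ω_c) = −55(ω_r−ω_c),  ω_s=0, ω_c=1
ω_r = 1 − (19/55)(0−1) = 74/55
ω_r/ω_c = 74/55

74/55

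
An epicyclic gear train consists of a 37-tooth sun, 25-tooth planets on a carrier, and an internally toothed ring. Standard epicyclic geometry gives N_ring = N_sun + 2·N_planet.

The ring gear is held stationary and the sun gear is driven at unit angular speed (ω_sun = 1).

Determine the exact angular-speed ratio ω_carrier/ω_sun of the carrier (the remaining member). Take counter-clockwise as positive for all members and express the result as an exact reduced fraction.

37/124

N_ring = 37 + 2·25 = 87
37(ω_s−ω_c) = −87(ω_r−ω_c),  ω_r=0, ω_s=1
37(1−ω_c) = −87(0−ω_c)  ⇒  124ω_c = 37  ⇒  ω_c = 37/124
ω_c/ω_s = 37/124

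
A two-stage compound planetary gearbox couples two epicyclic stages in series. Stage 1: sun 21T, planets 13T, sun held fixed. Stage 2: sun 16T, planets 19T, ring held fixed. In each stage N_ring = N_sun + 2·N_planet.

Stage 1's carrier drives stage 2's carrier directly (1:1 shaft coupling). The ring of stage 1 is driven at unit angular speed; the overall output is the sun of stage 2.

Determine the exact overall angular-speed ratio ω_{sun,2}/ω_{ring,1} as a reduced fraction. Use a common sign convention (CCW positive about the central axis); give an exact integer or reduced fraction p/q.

1645/544

Stage 1: N_ring = 21 + 2·13 = 47
Stage 1: 21(ω_s−ω_c) = −47(ω_r−ω_c),  ω_s=0, ω_r=1
Stage 1: 21(0−ω_c) = −47(1−ω_c)  ⇒  68ω_c = 47  ⇒  ω_c = 47/68
  ⇒ ω_c¹/ω_r¹ = 47/68
Stage 2: N_ring = 16 + 2·19 = 54
Stage 2: 16(ω_s−ω_c) = −54(ω_r−ω_c),  ω_r=0, ω_c=1
Stage 2: ω_s = 1 − (54/16)(0−1) = 35/8
  ⇒ ω_s²/ω_c² = 35/8
Coupling ω_c² = ω_c¹ ⇒ overall = 47/68 × 35/8 = 1645/544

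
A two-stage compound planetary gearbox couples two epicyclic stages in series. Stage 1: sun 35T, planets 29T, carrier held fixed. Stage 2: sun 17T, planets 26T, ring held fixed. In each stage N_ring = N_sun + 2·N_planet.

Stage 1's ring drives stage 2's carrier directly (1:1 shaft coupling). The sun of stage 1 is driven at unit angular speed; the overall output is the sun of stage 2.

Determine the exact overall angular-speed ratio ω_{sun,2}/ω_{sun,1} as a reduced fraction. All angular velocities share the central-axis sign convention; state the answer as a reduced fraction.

Stage 1: N_ring = 35 + 2·29 = 93
Stage 1: 35(ω_s−ω_c) = −93(ω_r−ω_c),  ω_c=0, ω_s=1
Stage 1: ω_r = 0 − (35/93)(1−0) = -35/93
  ⇒ ω_r¹/ω_s¹ = -35/93
Stage 2: N_ring = 17 + 2·26 = 69
Stage 2: 17(ω_s−ω_c) = −69(ω_r−ω_c),  ω_r=0, ω_c=1
Stage 2: ω_s = 1 − (69/17)(0−1) = 86/17
  ⇒ ω_s²/ω_c² = 86/17
Coupling ω_c² = ω_r¹ ⇒ overall = -35/93 × 86/17 = -3010/1581

-3010/1581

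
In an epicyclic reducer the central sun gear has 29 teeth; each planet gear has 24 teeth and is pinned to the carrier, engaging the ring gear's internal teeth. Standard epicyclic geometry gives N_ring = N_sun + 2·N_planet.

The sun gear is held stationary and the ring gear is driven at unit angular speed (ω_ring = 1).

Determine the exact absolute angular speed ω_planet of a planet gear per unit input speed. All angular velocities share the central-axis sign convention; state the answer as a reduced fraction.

77/48

N_ring = 29 + 2·24 = 77
29(ω_s−ω_c) = −77(ω_r−ω_c),  ω_s=0, ω_r=1
29(0−ω_c) = −77(1−ω_c)  ⇒  106ω_c = 77  ⇒  ω_c = 77/106
sun–planet: 29·(0−77/106) = −24·(ω_p−ω_c)  ⇒  ω_p−ω_c = −(29/24)·(-77/106) = 2233/2544
ω_p = 77/106 + 2233/2544 = 77/48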